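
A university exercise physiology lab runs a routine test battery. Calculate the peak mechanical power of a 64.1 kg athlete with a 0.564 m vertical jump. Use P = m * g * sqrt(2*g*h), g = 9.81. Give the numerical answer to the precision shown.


First, sqrt(2gh) = sqrt(2 * 9.81 * 0.564)
= sqrt(11.06568) = 3.326512 m/s
Power = 64.1 * 9.81 * 3.326512 = 2091.78 W

2091.78 W


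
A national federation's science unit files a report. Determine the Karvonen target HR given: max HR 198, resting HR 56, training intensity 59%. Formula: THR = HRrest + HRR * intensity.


HRR = HRmax - HRrest = 198 - 56 = 142
THR = 56 + 142 * 0.59
= 139.78 bpm

139.78 bpm


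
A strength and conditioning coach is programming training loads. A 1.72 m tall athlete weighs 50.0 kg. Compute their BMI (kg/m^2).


height^2 = 2.9584 m^2
BMI = 50.0 / 2.9584 = 16.9 kg/m^2

16.9 kg/m^2


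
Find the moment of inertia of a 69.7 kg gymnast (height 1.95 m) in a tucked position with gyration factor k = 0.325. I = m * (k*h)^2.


Radius of gyration = 0.325 * 1.95 = 0.63375 m
I = 69.7 * 0.63375^2
= 69.7 * 0.401639
= 27.994 kg*m^2

27.994 kg*m^2


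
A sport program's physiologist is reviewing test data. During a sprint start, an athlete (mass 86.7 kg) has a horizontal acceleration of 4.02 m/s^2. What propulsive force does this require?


Propulsive force = mass * acceleration
= 86.7 kg * 4.02 m/s^2
= 348.53 N

348.53 N


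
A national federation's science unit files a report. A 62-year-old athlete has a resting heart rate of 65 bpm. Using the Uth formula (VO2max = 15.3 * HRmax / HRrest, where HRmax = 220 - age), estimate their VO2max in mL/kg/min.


HRmax = 220 - 62 = 158 bpm
Ratio = HRmax / HRrest = 158 / 65 = 2.4308
VO2max = 15.3 * 2.4308 = 37.19 mL/kg/min

37.19 mL/kg/min


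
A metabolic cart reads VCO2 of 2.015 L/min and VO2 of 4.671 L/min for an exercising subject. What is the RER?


RER = VCO2 / VO2 = 2.015 / 4.671 = 0.4314

0.4314


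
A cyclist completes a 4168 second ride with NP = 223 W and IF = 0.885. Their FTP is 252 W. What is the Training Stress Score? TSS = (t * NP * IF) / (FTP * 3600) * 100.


t * NP * IF = 4168 * 223 * 0.885 = 822575.64
FTP * 3600 = 907200
TSS = (822575.64 / 907200) * 100 = 90.67

90.67 TSS


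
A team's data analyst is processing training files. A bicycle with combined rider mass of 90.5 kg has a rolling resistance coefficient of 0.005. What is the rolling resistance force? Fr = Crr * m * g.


Fr = 0.005 * 90.5 * 9.81
= 0.4525 * 9.81
= 4.439 N

4.439 N


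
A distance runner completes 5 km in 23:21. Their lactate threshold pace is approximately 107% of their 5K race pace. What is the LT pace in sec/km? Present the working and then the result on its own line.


Convert to seconds: 23 min 21 s = 1401 s
Pace per km = 1401 / 5 = 280.2 s/km
LT pace = 280.2 * 1.07 = 299.81 s/km

299.81 s/km


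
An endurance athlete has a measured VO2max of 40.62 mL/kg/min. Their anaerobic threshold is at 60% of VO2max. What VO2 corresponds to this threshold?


Anaerobic threshold VO2 = VO2max * 60%
= 40.62 * 0.6
= 24.37 mL/kg/min

24.37 mL/kg/min


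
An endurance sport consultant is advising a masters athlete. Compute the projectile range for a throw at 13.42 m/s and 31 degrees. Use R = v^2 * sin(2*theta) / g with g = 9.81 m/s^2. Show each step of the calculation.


Two times the angle = 62 degrees
sin(62) = 0.882948
R = 180.0964 * 0.882948 / 9.81 = 16.21 m

16.21 m


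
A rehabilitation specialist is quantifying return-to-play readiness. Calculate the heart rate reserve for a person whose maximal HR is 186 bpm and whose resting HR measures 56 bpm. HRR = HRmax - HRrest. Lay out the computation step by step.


HRmax = 186 bpm
HRrest = 56 bpm
HRR = 186 - 56 = 130 bpm

130 bpm


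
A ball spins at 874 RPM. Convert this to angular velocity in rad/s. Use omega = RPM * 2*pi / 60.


omega = 874 * 2 * pi / 60
= 874 * 6.28318531 / 60
= 5491.504 / 60
= 91.525 rad/s

91.525 rad/s


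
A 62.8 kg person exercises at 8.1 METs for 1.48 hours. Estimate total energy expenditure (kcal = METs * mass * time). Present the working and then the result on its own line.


Energy = METs * mass(kg) * time(h)
= 8.1 * 62.8 * 1.48
= 752.85 kcal

752.85 kcal


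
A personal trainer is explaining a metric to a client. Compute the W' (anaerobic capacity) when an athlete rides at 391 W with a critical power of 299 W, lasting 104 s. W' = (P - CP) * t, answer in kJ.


Above-CP power = 92 W
Duration = 104 s
W' = 92 * 104 = 9568 J
Convert: 9568 / 1000 = 9.568 kJ

9.568 kJ


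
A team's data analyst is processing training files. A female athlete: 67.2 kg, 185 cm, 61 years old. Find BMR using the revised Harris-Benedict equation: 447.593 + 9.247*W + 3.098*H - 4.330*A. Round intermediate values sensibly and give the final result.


Intercept = 447.593
Weight contribution = 9.247 * 67.2 = 621.3984
Height contribution = 3.098 * 185 = 573.13
Age contribution = 4.33 * 61 = 264.13
BMR = 447.593 + 621.3984 + 573.13 - 264.13
= 1377.99 kcal/day

1377.99 kcal/day


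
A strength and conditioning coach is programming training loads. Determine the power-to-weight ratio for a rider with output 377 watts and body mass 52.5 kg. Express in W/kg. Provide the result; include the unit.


P/W = 377 / 52.5 = 7.181 W/kg

7.181 W/kg


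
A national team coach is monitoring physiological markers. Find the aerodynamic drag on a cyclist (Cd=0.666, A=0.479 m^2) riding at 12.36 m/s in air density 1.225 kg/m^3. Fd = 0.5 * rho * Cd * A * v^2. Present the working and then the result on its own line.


Fd = 0.5 * 1.225 * 0.666 * 0.479 * 12.36^2
= 0.5 * 1.225 * 0.666 * 0.479 * 152.7696
= 29.851 N

29.851 N


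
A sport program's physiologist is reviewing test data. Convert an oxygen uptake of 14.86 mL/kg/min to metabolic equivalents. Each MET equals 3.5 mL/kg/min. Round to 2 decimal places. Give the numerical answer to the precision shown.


One MET = 3.5 mL/kg/min
Number of METs = 14.86 / 3.5
= 4.25 METs

4.25 METs


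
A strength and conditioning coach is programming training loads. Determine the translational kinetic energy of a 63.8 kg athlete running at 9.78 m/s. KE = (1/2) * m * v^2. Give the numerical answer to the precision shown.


KE = 0.5 * m * v^2
= 0.5 * 63.8 * 9.78^2
= 0.5 * 63.8 * 95.6484
= 3051.18 J

3051.18 J


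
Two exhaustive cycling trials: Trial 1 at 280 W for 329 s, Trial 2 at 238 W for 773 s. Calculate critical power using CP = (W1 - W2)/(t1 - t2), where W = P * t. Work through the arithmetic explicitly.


W1 = 280 * 329 = 92120 J
W2 = 238 * 773 = 183974 J
CP = (92120 - 183974) / (329 - 773)
= -91854 / -444
= 206.88 W

206.88 W


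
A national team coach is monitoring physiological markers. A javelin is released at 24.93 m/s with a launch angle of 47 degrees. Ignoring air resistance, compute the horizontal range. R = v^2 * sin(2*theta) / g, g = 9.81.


Launch speed squared = 621.5049
sin(2 * 47 deg) = 0.997564
Range = 621.5049 * 0.997564 / 9.81
= 63.2 m

63.2 m


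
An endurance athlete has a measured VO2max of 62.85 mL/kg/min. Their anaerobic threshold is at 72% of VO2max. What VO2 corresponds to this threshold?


Anaerobic threshold VO2 = VO2max * 72%
= 62.85 * 0.72
= 45.25 mL/kg/min

45.25 mL/kg/min


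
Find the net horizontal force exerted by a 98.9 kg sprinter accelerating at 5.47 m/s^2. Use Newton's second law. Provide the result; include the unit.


Newton's second law: F = m * a
F = 98.9 * 5.47 = 540.98 N

540.98 N


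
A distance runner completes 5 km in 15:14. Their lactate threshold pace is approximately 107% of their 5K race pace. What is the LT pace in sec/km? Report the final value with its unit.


Convert to seconds: 15 min 14 s = 914 s
Pace per km = 914 / 5 = 182.8 s/km
LT pace = 182.8 * 1.07 = 195.6 s/km

195.6 s/km


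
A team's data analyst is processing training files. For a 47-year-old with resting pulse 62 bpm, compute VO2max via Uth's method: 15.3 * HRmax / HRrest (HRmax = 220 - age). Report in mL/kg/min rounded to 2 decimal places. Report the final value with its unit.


Step 1: HRmax = 220 - 47 = 173 bpm
Step 2: Ratio = 173 / 62 = 2.7903
Step 3: VO2max = 15.3 * 2.7903 = 42.69 mL/kg/min

42.69 mL/kg/min


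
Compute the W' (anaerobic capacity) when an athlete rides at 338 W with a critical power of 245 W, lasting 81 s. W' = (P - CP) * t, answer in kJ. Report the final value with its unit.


Above-CP power = 93 W
Duration = 81 s
W' = 93 * 81 = 7533 J
Convert: 7533 / 1000 = 7.533 kJ

7.533 kJ


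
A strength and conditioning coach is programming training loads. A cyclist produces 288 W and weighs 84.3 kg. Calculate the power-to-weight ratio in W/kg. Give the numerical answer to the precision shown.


P/W = power / mass
= 288 / 84.3
= 3.416 W/kg

3.416 W/kg


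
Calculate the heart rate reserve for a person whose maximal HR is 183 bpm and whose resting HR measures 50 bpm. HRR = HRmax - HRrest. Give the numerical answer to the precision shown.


HRmax = 183 bpm
HRrest = 50 bpm
HRR = 183 - 50 = 133 bpm

133 bpm


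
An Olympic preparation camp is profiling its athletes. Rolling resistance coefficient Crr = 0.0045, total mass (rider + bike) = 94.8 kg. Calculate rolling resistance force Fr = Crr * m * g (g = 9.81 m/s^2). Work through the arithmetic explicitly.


Fr = Crr * m * g
= 0.0045 * 94.8 * 9.81
= 4.185 N

4.185 N


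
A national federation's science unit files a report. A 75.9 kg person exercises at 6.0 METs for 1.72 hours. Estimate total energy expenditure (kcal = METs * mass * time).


Energy = METs * mass(kg) * time(h)
= 6.0 * 75.9 * 1.72
= 783.29 kcal

783.29 kcal


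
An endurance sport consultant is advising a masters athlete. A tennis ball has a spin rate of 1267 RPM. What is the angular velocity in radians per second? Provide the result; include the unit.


Convert RPM to rad/s: multiply by 2*pi and divide by 60
omega = 1267 * 2 * pi / 60
= 132.68 rad/s

132.68 rad/s


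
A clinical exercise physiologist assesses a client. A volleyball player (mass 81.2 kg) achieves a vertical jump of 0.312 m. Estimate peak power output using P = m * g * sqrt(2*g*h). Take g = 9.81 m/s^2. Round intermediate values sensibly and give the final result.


2 * g * h = 2 * 9.81 * 0.312 = 6.12144
sqrt(6.12144) = 2.474154 m/s
P = 81.2 * 9.81 * 2.474154 = 1970.84 W

1970.84 W


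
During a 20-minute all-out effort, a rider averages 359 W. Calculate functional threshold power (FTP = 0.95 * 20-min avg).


FTP = 0.95 * 359
= 341.05 W

341.05 W


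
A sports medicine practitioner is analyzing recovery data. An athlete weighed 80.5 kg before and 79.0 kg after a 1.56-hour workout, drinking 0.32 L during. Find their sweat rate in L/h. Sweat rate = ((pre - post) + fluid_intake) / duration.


Body mass change = 1.5 kg
Total sweat loss = 1.5 + 0.32 = 1.82 L
Rate = 1.82 / 1.56 = 1.167 L/h

1.167 L/h


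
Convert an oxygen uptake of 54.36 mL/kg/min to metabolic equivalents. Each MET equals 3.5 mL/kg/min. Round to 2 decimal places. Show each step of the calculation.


One MET = 3.5 mL/kg/min
Number of METs = 54.36 / 3.5
= 15.53 METs

15.53 METs


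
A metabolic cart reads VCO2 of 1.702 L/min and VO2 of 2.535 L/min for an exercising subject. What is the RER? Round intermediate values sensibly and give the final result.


RER = VCO2 / VO2 = 1.702 / 2.535 = 0.6714

0.6714


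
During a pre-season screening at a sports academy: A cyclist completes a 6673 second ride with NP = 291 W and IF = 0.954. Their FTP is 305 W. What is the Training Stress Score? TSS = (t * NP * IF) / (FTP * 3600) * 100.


t * NP * IF = 6673 * 291 * 0.954 = 1852518.222
FTP * 3600 = 1098000
TSS = (1852518.222 / 1098000) * 100 = 168.72

168.72 TSS


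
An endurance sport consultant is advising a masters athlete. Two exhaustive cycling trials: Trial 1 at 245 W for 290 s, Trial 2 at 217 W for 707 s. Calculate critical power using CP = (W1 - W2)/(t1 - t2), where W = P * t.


W1 = 245 * 290 = 71050 J
W2 = 217 * 707 = 153419 J
CP = (71050 - 153419) / (290 - 707)
= -82369 / -417
= 197.53 W

197.53 W


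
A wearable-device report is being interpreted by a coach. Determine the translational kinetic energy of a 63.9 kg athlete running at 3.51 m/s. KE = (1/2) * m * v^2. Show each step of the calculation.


KE = 0.5 * m * v^2
= 0.5 * 63.9 * 3.51^2
= 0.5 * 63.9 * 12.3201
= 393.63 J

393.63 J


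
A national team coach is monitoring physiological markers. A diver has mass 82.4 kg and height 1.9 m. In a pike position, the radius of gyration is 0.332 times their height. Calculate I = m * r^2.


r = 0.332 * 1.9 = 0.6308 m
I = m * r^2 = 82.4 * 0.397909 = 32.788 kg*m^2

32.788 kg*m^2


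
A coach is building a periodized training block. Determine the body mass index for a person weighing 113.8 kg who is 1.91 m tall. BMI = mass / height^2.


BMI = mass / height^2
= 113.8 / 1.91^2
= 113.8 / 3.6481
= 31.19 kg/m^2

31.19 kg/m^2


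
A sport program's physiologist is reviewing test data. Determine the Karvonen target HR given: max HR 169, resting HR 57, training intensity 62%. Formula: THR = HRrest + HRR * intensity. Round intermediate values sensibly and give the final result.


HRR = HRmax - HRrest = 169 - 57 = 112
THR = 57 + 112 * 0.62
= 126.44 bpm

126.44 bpm


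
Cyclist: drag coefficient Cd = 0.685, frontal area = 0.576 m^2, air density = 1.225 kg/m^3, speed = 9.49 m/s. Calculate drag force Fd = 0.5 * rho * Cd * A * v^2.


v^2 = 9.49^2 = 90.0601
Fd = 0.5 * 1.225 * 0.685 * 0.576 * 90.0601
= 21.765 N

21.765 N


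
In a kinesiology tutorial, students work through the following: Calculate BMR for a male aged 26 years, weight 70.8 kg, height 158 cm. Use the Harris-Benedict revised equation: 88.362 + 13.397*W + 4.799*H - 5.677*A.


Substituting values:
W term = 13.397 * 70.8 = 948.5076
H term = 4.799 * 158 = 758.242
A term = 5.677 * 26 = 147.602
BMR = 1647.51 kcal/day

1647.51 kcal/day


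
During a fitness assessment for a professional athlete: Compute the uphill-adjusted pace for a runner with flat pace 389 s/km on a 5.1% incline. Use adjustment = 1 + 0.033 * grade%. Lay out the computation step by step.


Adjustment factor = 1 + 0.033 * 5.1 = 1.1683
Grade-adjusted pace = 389 * 1.1683 = 454.47 s/km

454.47 s/km


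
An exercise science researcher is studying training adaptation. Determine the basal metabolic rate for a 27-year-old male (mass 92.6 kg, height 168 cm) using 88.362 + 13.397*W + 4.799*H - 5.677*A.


BMR = 88.362 + 13.397*92.6 + 4.799*168 - 5.677*27
= 1981.88 kcal/day

1981.88 kcal/day


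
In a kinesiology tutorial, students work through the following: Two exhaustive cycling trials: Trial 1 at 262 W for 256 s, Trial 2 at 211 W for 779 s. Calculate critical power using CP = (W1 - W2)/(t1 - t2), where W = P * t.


W1 = 262 * 256 = 67072 J
W2 = 211 * 779 = 164369 J
CP = (67072 - 164369) / (256 - 779)
= -97297 / -523
= 186.04 W

186.04 W


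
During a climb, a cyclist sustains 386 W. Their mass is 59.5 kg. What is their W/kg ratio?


Power-to-weight = 386 W / 59.5 kg
= 6.487 W/kg

6.487 W/kg


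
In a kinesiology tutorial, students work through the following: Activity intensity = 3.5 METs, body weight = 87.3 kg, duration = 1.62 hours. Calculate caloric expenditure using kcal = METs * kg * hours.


kcal = 3.5 * 87.3 * 1.62
= 305.55 * 1.62
= 494.99 kcal

494.99 kcal


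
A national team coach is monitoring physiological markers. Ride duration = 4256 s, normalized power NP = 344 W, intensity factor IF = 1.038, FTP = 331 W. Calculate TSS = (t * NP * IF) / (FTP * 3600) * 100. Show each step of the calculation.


Numerator = 4256 * 344 * 1.038 = 1519698.432
Denominator = 331 * 3600 = 1191600
TSS = 1519698.432 / 1191600 * 100
= 127.53

127.53 TSS


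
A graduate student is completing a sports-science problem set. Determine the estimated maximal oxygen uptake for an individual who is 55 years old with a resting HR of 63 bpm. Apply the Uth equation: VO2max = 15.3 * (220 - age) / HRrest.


HRmax = 220 - 55 = 165
VO2max = 15.3 * (165 / 63)
= 15.3 * 2.619
= 40.07 mL/kg/min

40.07 mL/kg/min


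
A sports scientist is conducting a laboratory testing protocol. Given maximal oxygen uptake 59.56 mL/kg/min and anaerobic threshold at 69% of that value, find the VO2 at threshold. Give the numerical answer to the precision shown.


Percentage as decimal = 0.69
VO2 at AT = 59.56 * 0.69 = 41.1 mL/kg/min

41.1 mL/kg/min


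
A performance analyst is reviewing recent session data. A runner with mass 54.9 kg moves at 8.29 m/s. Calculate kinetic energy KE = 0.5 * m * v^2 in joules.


v^2 = 8.29^2 = 68.7241
KE = 0.5 * 54.9 * 68.7241
= 1886.48 J

1886.48 J


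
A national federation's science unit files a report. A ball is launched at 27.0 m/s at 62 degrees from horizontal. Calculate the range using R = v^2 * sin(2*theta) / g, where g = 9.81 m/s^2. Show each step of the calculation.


sin(2 * 62) = sin(124) = 0.829038
v^2 = 27.0^2 = 729.0
R = 729.0 * 0.829038 / 9.81
= 61.607 m

61.607 m


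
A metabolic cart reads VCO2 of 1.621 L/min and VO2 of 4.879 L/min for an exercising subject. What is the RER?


RER = VCO2 / VO2 = 1.621 / 4.879 = 0.3322

0.3322


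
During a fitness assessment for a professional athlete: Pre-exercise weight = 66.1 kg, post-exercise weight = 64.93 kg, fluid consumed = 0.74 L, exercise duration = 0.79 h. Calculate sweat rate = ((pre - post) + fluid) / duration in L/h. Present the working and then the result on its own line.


Weight loss = 66.1 - 64.93 = 1.17 kg (approx L)
Total sweat = 1.17 + 0.74 = 1.91 L
Sweat rate = 1.91 / 0.79 = 2.418 L/h

2.418 L/h


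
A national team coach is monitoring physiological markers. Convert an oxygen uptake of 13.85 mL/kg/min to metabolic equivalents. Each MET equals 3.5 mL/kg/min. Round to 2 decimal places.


One MET = 3.5 mL/kg/min
Number of METs = 13.85 / 3.5
= 3.96 METs

3.96 METs


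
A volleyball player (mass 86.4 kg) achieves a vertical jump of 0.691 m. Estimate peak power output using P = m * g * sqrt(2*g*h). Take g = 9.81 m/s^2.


2 * g * h = 2 * 9.81 * 0.691 = 13.55742
sqrt(13.55742) = 3.68204 m/s
P = 86.4 * 9.81 * 3.68204 = 3120.84 W

3120.84 W


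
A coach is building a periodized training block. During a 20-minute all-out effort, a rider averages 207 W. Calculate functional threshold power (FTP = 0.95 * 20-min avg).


FTP = 0.95 * 207
= 196.65 W

196.65 W


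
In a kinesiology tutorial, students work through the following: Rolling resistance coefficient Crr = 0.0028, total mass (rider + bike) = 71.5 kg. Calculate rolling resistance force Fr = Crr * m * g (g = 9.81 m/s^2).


Fr = Crr * m * g
= 0.0028 * 71.5 * 9.81
= 1.964 N

1.964 N


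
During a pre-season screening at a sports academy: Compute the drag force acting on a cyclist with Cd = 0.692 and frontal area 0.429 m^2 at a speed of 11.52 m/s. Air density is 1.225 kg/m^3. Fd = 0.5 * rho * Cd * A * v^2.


Step 1: v^2 = 132.7104
Step 2: Fd = 0.5 * 1.225 * 0.692 * 0.429 * 132.7104
= 24.131 N

24.131 N


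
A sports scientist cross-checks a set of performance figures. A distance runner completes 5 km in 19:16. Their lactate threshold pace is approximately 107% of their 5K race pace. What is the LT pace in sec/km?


Convert to seconds: 19 min 16 s = 1156 s
Pace per km = 1156 / 5 = 231.2 s/km
LT pace = 231.2 * 1.07 = 247.38 s/km

247.38 s/km


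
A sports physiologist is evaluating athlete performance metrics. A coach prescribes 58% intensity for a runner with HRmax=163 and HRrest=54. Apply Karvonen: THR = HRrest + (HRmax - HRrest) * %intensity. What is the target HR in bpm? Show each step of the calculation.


Heart rate reserve = 163 - 54 = 109
Intensity fraction = 58 / 100 = 0.58
THR = 54 + 109 * 0.58 = 117.22 bpm

117.22 bpm


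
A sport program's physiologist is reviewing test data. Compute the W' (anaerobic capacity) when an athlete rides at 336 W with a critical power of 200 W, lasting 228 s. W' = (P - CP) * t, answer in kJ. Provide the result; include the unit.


Above-CP power = 136 W
Duration = 228 s
W' = 136 * 228 = 31008 J
Convert: 31008 / 1000 = 31.008 kJ

31.008 kJ


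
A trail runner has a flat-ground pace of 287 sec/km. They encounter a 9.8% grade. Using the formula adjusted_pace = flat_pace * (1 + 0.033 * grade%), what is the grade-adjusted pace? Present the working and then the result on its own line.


Grade factor = 1 + 0.033 * 9.8 = 1.3234
Adjusted = 287 * 1.3234 = 379.82 sec/km

379.82 s/km


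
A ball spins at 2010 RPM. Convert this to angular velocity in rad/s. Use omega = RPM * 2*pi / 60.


omega = 2010 * 2 * pi / 60
= 2010 * 6.28318531 / 60
= 12629.202 / 60
= 210.487 rad/s

210.487 rad/s


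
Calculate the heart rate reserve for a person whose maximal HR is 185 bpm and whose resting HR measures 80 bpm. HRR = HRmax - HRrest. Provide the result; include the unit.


HRmax = 185 bpm
HRrest = 80 bpm
HRR = 185 - 80 = 105 bpm

105 bpm


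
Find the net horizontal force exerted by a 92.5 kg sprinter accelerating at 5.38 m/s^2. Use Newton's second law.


Newton's second law: F = m * a
F = 92.5 * 5.38 = 497.65 N

497.65 N


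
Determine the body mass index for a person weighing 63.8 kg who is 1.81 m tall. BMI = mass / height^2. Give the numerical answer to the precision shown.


BMI = mass / height^2
= 63.8 / 1.81^2
= 63.8 / 3.2761
= 19.47 kg/m^2

19.47 kg/m^2


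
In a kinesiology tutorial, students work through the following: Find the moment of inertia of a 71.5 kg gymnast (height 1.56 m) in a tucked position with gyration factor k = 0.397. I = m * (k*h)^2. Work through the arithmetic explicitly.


Radius of gyration = 0.397 * 1.56 = 0.61932 m
I = 71.5 * 0.61932^2
= 71.5 * 0.383557
= 27.424 kg*m^2

27.424 kg*m^2


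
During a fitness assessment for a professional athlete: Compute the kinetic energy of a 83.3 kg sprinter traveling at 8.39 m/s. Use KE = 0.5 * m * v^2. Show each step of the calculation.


Velocity squared = 70.3921
KE = 0.5 * 83.3 * 70.3921 = 2931.83 J

2931.83 J


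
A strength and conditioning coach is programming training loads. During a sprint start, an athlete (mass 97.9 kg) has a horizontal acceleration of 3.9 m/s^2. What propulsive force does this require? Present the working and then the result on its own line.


Propulsive force = mass * acceleration
= 97.9 kg * 3.9 m/s^2
= 381.81 N

381.81 N


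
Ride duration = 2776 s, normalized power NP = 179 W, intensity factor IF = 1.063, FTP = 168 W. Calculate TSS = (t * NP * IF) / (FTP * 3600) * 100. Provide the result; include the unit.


Numerator = 2776 * 179 * 1.063 = 528208.952
Denominator = 168 * 3600 = 604800
TSS = 528208.952 / 604800 * 100
= 87.34

87.34 TSS


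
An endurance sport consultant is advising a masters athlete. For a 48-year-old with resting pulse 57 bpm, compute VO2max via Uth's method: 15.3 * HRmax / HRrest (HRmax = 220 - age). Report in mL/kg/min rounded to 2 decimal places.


Step 1: HRmax = 220 - 48 = 172 bpm
Step 2: Ratio = 172 / 57 = 3.0175
Step 3: VO2max = 15.3 * 3.0175 = 46.17 mL/kg/min

46.17 mL/kg/min


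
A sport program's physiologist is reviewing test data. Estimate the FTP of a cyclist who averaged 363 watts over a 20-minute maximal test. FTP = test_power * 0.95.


FTP = 363 * 0.95 = 344.85 W

344.85 W


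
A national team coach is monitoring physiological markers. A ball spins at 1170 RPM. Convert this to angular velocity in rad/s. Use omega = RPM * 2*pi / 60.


omega = 1170 * 2 * pi / 60
= 1170 * 6.28318531 / 60
= 7351.327 / 60
= 122.522 rad/s

122.522 rad/s


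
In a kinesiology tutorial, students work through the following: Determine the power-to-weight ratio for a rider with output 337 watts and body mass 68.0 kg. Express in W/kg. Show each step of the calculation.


P/W = 337 / 68.0 = 4.956 W/kg

4.956 W/kg


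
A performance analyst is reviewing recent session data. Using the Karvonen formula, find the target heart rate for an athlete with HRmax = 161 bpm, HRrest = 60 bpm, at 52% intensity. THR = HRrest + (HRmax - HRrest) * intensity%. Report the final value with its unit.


HRR = 161 - 60 = 101
THR = 60 + 101 * 0.52
= 60 + 52.52
= 112.52 bpm

112.52 bpm


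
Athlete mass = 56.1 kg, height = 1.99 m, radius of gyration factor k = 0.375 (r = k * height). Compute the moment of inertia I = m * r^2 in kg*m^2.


r = k * height = 0.375 * 1.99 = 0.74625 m
r^2 = 0.74625^2 = 0.556889
I = 56.1 * 0.556889 = 31.241 kg*m^2

31.241 kg*m^2


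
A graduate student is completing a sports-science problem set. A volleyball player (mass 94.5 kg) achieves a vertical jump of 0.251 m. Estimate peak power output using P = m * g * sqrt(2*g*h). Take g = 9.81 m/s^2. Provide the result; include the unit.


2 * g * h = 2 * 9.81 * 0.251 = 4.92462
sqrt(4.92462) = 2.219148 m/s
P = 94.5 * 9.81 * 2.219148 = 2057.25 W

2057.25 W


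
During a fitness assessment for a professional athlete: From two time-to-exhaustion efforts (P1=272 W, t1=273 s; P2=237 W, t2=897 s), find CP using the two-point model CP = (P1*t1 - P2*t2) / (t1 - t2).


Work in trial 1 = 74256 J
Work in trial 2 = 212589 J
Delta work = -138333 J
Delta time = -624 s
CP = -138333 / -624 = 221.69 W

221.69 W


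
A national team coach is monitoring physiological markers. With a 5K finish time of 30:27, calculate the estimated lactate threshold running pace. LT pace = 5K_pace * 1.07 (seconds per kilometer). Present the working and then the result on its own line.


Race duration = 1827 s for 5 km
Average pace = 1827 / 5 = 365.4 s/km
LT pace = 365.4 * 1.07
= 390.98 s/km

390.98 s/km


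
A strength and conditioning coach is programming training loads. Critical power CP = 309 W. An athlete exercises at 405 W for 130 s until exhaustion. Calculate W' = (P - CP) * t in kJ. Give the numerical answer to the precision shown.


P - CP = 405 - 309 = 96 W
W' = 96 * 130 = 12480 J
= 12480 / 1000 = 12.48 kJ

12.48 kJ


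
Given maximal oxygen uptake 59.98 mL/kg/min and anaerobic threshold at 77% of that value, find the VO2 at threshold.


Percentage as decimal = 0.77
VO2 at AT = 59.98 * 0.77 = 46.18 mL/kg/min

46.18 mL/kg/min


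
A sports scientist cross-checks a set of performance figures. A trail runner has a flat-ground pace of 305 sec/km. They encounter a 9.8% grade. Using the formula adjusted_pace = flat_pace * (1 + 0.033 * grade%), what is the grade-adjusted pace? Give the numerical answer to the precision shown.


Grade factor = 1 + 0.033 * 9.8 = 1.3234
Adjusted = 305 * 1.3234 = 403.64 sec/km

403.64 s/km


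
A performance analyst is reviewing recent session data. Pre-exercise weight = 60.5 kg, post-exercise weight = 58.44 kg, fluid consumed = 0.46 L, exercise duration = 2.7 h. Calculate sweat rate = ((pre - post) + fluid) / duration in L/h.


Weight loss = 60.5 - 58.44 = 2.06 kg (approx L)
Total sweat = 2.06 + 0.46 = 2.52 L
Sweat rate = 2.52 / 2.7 = 0.933 L/h

0.933 L/h


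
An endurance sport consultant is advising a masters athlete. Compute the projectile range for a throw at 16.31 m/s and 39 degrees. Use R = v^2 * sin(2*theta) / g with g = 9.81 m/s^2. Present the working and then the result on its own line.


Two times the angle = 78 degrees
sin(78) = 0.978148
R = 266.0161 * 0.978148 / 9.81 = 26.524 m

26.524 m


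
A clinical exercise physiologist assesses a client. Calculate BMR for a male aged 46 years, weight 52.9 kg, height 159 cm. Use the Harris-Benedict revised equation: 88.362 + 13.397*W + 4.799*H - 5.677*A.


Substituting values:
W term = 13.397 * 52.9 = 708.7013
H term = 4.799 * 159 = 763.041
A term = 5.677 * 46 = 261.142
BMR = 1298.96 kcal/day

1298.96 kcal/day


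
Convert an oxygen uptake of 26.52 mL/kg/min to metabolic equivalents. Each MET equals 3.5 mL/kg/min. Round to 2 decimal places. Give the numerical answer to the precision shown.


One MET = 3.5 mL/kg/min
Number of METs = 26.52 / 3.5
= 7.58 METs

7.58 METs


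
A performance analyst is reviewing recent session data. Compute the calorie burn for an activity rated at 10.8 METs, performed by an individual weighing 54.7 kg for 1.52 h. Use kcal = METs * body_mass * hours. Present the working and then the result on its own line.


Product of METs and mass = 10.8 * 54.7 = 590.76
Total kcal = 590.76 * 1.52 = 897.96 kcal

897.96 kcal


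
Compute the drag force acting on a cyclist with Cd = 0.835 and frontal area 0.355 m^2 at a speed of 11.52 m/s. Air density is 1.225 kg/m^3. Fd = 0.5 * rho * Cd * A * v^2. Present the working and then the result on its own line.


Step 1: v^2 = 132.7104
Step 2: Fd = 0.5 * 1.225 * 0.835 * 0.355 * 132.7104
= 24.095 N

24.095 N


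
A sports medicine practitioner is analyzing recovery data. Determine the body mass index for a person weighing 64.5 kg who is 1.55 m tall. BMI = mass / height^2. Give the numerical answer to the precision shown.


BMI = mass / height^2
= 64.5 / 1.55^2
= 64.5 / 2.4025
= 26.85 kg/m^2

26.85 kg/m^2


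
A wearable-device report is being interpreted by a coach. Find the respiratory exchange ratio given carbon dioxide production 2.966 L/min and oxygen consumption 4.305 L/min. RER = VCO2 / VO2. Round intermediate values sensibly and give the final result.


VCO2 = 2.966 L/min
VO2 = 4.305 L/min
RER = 2.966 / 4.305 = 0.689

0.689


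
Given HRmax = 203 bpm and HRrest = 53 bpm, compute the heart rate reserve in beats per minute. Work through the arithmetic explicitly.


Heart rate reserve = maximum HR minus resting HR
HRR = 203 - 53 = 150 bpm

150 bpm


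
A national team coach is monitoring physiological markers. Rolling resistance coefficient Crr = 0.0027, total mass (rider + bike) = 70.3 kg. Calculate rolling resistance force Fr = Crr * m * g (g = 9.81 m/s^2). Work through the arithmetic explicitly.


Fr = Crr * m * g
= 0.0027 * 70.3 * 9.81
= 1.862 N

1.862 N


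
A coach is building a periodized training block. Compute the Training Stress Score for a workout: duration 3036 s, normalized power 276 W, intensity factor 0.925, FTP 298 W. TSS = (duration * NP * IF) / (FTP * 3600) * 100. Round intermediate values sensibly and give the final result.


Product = 3036 * 276 * 0.925 = 775090.8
Base = 298 * 3600 = 1072800
TSS = 775090.8 / 1072800 * 100 = 72.25

72.25 TSS


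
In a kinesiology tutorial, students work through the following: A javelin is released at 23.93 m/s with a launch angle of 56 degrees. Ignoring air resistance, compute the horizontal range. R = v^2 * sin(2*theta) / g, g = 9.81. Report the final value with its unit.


Launch speed squared = 572.6449
sin(2 * 56 deg) = 0.927184
Range = 572.6449 * 0.927184 / 9.81
= 54.123 m

54.123 m


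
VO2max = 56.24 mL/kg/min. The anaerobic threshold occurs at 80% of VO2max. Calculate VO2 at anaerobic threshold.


AT fraction = 80 / 100 = 0.8
AT VO2 = 56.24 * 0.8
= 44.99 mL/kg/min

44.99 mL/kg/min


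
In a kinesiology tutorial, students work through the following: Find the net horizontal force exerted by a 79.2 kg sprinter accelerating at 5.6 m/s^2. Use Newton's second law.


Newton's second law: F = m * a
F = 79.2 * 5.6 = 443.52 N

443.52 N


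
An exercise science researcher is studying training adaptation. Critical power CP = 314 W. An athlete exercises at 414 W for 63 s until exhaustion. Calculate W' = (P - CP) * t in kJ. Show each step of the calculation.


P - CP = 414 - 314 = 100 W
W' = 100 * 63 = 6300 J
= 6300 / 1000 = 6.3 kJ

6.3 kJ


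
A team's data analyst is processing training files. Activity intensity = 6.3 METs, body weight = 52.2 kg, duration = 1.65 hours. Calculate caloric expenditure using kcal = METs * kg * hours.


kcal = 6.3 * 52.2 * 1.65
= 328.86 * 1.65
= 542.62 kcal

542.62 kcal


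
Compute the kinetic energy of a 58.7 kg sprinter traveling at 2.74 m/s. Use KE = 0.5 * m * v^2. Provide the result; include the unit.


Velocity squared = 7.5076
KE = 0.5 * 58.7 * 7.5076 = 220.35 J

220.35 J


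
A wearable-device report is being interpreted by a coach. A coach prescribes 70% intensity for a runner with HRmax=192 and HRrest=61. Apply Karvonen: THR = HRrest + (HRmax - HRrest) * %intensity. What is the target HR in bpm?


Heart rate reserve = 192 - 61 = 131
Intensity fraction = 70 / 100 = 0.7
THR = 61 + 131 * 0.7 = 152.7 bpm

152.7 bpm


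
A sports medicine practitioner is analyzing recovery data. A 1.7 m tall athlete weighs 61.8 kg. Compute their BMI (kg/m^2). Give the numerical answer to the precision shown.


height^2 = 2.89 m^2
BMI = 61.8 / 2.89 = 21.38 kg/m^2

21.38 kg/m^2


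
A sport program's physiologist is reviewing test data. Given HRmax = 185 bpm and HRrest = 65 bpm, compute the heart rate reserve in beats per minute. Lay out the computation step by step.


Heart rate reserve = maximum HR minus resting HR
HRR = 185 - 65 = 120 bpm

120 bpm


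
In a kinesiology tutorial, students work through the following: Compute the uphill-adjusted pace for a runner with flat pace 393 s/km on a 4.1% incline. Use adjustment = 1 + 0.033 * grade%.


Adjustment factor = 1 + 0.033 * 4.1 = 1.1353
Grade-adjusted pace = 393 * 1.1353 = 446.17 s/km

446.17 s/km


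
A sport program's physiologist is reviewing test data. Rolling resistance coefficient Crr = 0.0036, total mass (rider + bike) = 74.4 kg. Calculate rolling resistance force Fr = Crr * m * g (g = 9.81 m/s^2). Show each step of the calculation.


Fr = Crr * m * g
= 0.0036 * 74.4 * 9.81
= 2.628 N

2.628 N


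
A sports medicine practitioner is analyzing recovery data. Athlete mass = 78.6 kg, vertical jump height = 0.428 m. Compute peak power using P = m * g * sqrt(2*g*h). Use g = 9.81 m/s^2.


sqrt(2 * 9.81 * 0.428) = sqrt(8.39736) = 2.89782 m/s
P = 78.6 * 9.81 * 2.89782
= 2234.41 W

2234.41 W


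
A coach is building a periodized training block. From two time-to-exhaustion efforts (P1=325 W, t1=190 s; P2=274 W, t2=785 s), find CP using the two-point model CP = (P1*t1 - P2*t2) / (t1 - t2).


Work in trial 1 = 61750 J
Work in trial 2 = 215090 J
Delta work = -153340 J
Delta time = -595 s
CP = -153340 / -595 = 257.71 W

257.71 W


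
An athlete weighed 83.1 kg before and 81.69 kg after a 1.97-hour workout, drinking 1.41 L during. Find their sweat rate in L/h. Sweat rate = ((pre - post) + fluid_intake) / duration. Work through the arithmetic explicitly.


Body mass change = 1.41 kg
Total sweat loss = 1.41 + 1.41 = 2.82 L
Rate = 2.82 / 1.97 = 1.431 L/h

1.431 L/h


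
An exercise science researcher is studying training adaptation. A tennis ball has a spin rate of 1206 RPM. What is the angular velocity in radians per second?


Convert RPM to rad/s: multiply by 2*pi and divide by 60
omega = 1206 * 2 * pi / 60
= 126.292 rad/s

126.292 rad/s


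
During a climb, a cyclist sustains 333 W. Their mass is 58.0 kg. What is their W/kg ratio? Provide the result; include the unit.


Power-to-weight = 333 W / 58.0 kg
= 5.741 W/kg

5.741 W/kg


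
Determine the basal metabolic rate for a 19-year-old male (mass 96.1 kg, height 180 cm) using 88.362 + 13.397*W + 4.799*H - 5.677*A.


BMR = 88.362 + 13.397*96.1 + 4.799*180 - 5.677*19
= 2131.77 kcal/day

2131.77 kcal/day


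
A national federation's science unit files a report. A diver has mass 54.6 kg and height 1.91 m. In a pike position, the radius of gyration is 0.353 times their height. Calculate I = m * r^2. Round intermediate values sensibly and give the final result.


r = 0.353 * 1.91 = 0.67423 m
I = m * r^2 = 54.6 * 0.454586 = 24.82 kg*m^2

24.82 kg*m^2


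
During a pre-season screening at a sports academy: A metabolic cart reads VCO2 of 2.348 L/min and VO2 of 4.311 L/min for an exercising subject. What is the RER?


RER = VCO2 / VO2 = 2.348 / 4.311 = 0.5447

0.5447


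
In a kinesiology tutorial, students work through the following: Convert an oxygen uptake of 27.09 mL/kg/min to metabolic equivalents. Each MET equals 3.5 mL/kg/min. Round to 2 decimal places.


One MET = 3.5 mL/kg/min
Number of METs = 27.09 / 3.5
= 7.74 METs

7.74 METs


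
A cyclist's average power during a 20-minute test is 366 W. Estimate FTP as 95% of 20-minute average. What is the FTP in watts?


FTP = 20-min power * 0.95
= 366 * 0.95
= 347.7 W

347.7 W


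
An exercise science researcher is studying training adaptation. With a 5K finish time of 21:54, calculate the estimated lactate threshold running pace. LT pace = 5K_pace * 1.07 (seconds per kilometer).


Race duration = 1314 s for 5 km
Average pace = 1314 / 5 = 262.8 s/km
LT pace = 262.8 * 1.07
= 281.2 s/km

281.2 s/km


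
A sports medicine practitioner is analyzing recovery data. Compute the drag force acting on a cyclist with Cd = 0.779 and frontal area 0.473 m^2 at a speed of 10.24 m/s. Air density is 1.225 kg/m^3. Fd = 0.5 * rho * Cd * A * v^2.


Step 1: v^2 = 104.8576
Step 2: Fd = 0.5 * 1.225 * 0.779 * 0.473 * 104.8576
= 23.665 N

23.665 N


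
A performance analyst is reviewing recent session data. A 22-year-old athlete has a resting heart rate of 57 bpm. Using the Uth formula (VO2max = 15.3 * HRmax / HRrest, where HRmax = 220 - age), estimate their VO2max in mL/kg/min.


HRmax = 220 - 22 = 198 bpm
Ratio = HRmax / HRrest = 198 / 57 = 3.4737
VO2max = 15.3 * 3.4737 = 53.15 mL/kg/min

53.15 mL/kg/min


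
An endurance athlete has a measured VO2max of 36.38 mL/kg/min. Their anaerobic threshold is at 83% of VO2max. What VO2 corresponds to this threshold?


Anaerobic threshold VO2 = VO2max * 83%
= 36.38 * 0.83
= 30.2 mL/kg/min

30.2 mL/kg/min


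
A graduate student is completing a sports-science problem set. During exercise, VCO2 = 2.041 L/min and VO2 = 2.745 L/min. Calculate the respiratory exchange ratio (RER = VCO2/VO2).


RER = VCO2 / VO2
= 2.041 / 2.745
= 0.7435

0.7435


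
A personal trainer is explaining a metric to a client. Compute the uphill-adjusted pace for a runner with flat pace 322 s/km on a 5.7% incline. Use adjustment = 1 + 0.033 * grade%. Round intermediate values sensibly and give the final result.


Adjustment factor = 1 + 0.033 * 5.7 = 1.1881
Grade-adjusted pace = 322 * 1.1881 = 382.57 s/km

382.57 s/km


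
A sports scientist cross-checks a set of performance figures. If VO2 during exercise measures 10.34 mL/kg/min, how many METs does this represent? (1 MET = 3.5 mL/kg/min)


METs = VO2 / 3.5 = 10.34 / 3.5 = 2.95

2.95 METs


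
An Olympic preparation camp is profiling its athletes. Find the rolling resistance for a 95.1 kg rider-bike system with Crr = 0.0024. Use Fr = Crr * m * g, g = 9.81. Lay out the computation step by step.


m * g = 95.1 * 9.81 = 932.931 N
Fr = 0.0024 * 932.931 = 2.239 N

2.239 N


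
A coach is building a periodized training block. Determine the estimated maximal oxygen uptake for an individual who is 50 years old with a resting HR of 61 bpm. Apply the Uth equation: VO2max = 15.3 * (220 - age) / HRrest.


HRmax = 220 - 50 = 170
VO2max = 15.3 * (170 / 61)
= 15.3 * 2.7869
= 42.64 mL/kg/min

42.64 mL/kg/min


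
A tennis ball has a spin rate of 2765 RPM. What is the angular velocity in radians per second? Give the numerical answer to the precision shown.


Convert RPM to rad/s: multiply by 2*pi and divide by 60
omega = 2765 * 2 * pi / 60
= 289.55 rad/s

289.55 rad/s


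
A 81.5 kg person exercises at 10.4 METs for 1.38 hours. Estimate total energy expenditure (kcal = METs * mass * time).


Energy = METs * mass(kg) * time(h)
= 10.4 * 81.5 * 1.38
= 1169.69 kcal

1169.69 kcal


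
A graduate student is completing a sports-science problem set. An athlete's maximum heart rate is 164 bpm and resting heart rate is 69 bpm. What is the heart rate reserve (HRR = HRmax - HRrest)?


HRR = HRmax - HRrest
= 164 - 69
= 95 bpm

95 bpm


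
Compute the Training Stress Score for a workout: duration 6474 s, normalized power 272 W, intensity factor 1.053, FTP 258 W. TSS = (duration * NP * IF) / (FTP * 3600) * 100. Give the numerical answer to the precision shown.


Product = 6474 * 272 * 1.053 = 1854257.184
Base = 258 * 3600 = 928800
TSS = 1854257.184 / 928800 * 100 = 199.64

199.64 TSS
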